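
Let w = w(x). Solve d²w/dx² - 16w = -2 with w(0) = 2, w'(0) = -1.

Characteristic equation r² - 16 = 0 factors as (r + 4)(r - 4) = 0, so r = -4, 4.
Hence w_h = C1*exp(-4*x) + C2*exp(4*x).
For the particular solution try w_p = A0. Substituting and matching coefficients of each power of x gives A0 = 1/8, so w_p = 1/8.
General solution: w = 1/8 + C1*exp(-4*x) + C2*exp(4*x).
Apply the initial conditions: w(0) = 1/8 + C1 + C2 = 2 and w'(0) = -4*C1 + 4*C2 = -1. Solving gives C1 = 17/16, C2 = 13/16.

w = 1/8 + 13*exp(4*x)/16 + 17*exp(-4*x)/16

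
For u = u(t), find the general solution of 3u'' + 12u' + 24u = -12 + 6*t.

Divide through by 3: u'' + 4u' + 8u = -4 + 2*t.
Characteristic equation r² + 4r + 8 = 0 has discriminant (4)² - 4·(8) = -16 < 0, so r = -2 ± 2i.
Hence u_h = C1*cos(2*t)*exp(-2*t) + C2*exp(-2*t)*sin(2*t).
For the particular solution try u_p = A0 + A1*t. Substituting and matching coefficients of each power of t gives A0 = -5/8, A1 = 1/4, so u_p = -5/8 + t/4.

u = -5/8 + t/4 + C1*cos(2*t)*exp(-2*t) + C2*exp(-2*t)*sin(2*t)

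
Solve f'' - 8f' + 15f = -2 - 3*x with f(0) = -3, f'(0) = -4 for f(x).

Characteristic equation r² - 8r + 15 = 0 factors as (r - 3)(r - 5) = 0, so r = 3, 5.
Hence f_h = C1*exp(3*x) + C2*exp(5*x).
For the particular solution try f_p = A0 + A1*x. Substituting and matching coefficients of each power of x gives A0 = -6/25, A1 = -1/5, so f_p = -6/25 - x/5.
General solution: f = -6/25 - x/5 + C1*exp(3*x) + C2*exp(5*x).
Apply the initial conditions: f(0) = -6/25 + C1 + C2 = -3 and f'(0) = -1/5 + 3*C1 + 5*C2 = -4. Solving gives C1 = -5, C2 = 56/25.

f = -6/25 - 5*exp(3*x) - x/5 + 56*exp(5*x)/25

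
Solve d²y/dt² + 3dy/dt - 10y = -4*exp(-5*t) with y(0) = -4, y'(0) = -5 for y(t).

Characteristic equation r² + 3r - 10 = 0 factors as (r + 5)(r - 2) = 0, so r = -5, 2.
Hence y_h = C1*exp(-5*t) + C2*exp(2*t).
Since exp(-5*t) solves the homogeneous equation (r = -5 is a root of multiplicity 1), multiply the trial by t. Try y_p = A*t*exp(-5*t). Substituting into the equation and dividing by exp(-5*t) gives A = 4/7, so y_p = 4*t*exp(-5*t)/7.
General solution: y = C1*exp(-5*t) + C2*exp(2*t) + 4*t*exp(-5*t)/7.
Apply the initial conditions: y(0) = C1 + C2 = -4 and y'(0) = 4/7 - 5*C1 + 2*C2 = -5. Solving gives C1 = -17/49, C2 = -179/49.

y = -179*exp(2*t)/49 - 17*exp(-5*t)/49 + 4*t*exp(-5*t)/7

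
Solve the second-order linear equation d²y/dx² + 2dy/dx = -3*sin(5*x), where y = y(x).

y = C2 + 3*sin(5*x)/29 + 6*cos(5*x)/145 + C1*exp(-2*x)

Characteristic equation r² + 2r = 0 factors as (r + 2)r = 0, so r = -2, 0.
Hence y_h = C1*exp(-2*x) + C2.
Try y_p = A*cos(5*x) + B*sin(5*x). Substituting and equating the coefficients of cos(5x) and sin(5x) gives A = 6/145, B = 3/29, so y_p = 3*sin(5*x)/29 + 6*cos(5*x)/145.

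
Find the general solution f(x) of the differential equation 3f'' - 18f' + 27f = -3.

Divide through by 3: f'' - 6f' + 9f = -1.
Characteristic equation r² - 6r + 9 = 0 has discriminant (-6)² - 4·(9) = 0, so r = 3 is a repeated root.
Hence f_h = (C1 + C2*x)*exp(3*x).
For the particular solution try f_p = A0. Substituting and matching coefficients of each power of x gives A0 = -1/9, so f_p = -1/9.

f = -1/9 + C1*exp(3*x) + C2*x*exp(3*x)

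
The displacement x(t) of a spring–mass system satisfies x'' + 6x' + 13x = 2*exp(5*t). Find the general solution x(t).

x = exp(5*t)/34 + C1*cos(2*t)*exp(-3*t) + C2*exp(-3*t)*sin(2*t)

Characteristic equation r² + 6r + 13 = 0 has discriminant (6)² - 4·(13) = -16 < 0, so r = -3 ± 2i.
Hence x_h = C1*cos(2*t)*exp(-3*t) + C2*exp(-3*t)*sin(2*t).
Try x_p = A*exp(5*t). Substituting into the equation and dividing by exp(5*t) gives A = 1/34, so x_p = exp(5*t)/34.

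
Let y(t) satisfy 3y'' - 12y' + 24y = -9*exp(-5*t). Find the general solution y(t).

y = -3*exp(-5*t)/53 + C1*cos(2*t)*exp(2*t) + C2*exp(2*t)*sin(2*t)

Divide through by 3: y'' - 4y' + 8y = -3*exp(-5*t).
Characteristic equation r² - 4r + 8 = 0 has discriminant (-4)² - 4·(8) = -16 < 0, so r = 2 ± 2i.
Hence y_h = C1*cos(2*t)*exp(2*t) + C2*exp(2*t)*sin(2*t).
Try y_p = A*exp(-5*t). Substituting into the equation and dividing by exp(-5*t) gives A = -3/53, so y_p = -3*exp(-5*t)/53.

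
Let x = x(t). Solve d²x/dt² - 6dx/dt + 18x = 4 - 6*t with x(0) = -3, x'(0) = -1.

x = 1/9 - t/3 - 28*cos(3*t)*exp(3*t)/9 + 26*exp(3*t)*sin(3*t)/9

Characteristic equation r² - 6r + 18 = 0 has discriminant (-6)² - 4·(18) = -36 < 0, so r = 3 ± 3i.
Hence x_h = C1*cos(3*t)*exp(3*t) + C2*exp(3*t)*sin(3*t).
For the particular solution try x_p = A0 + A1*t. Substituting and matching coefficients of each power of t gives A0 = 1/9, A1 = -1/3, so x_p = 1/9 - t/3.
General solution: x = 1/9 - t/3 + C1*cos(3*t)*exp(3*t) + C2*exp(3*t)*sin(3*t).
Apply the initial conditions: x(0) = 1/9 + C1 = -3 and x'(0) = -1/3 + 3*C1 + 3*C2 = -1. Solving gives C1 = -28/9, C2 = 26/9.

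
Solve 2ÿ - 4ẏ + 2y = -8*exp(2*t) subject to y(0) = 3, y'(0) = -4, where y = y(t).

y = -4*exp(2*t) + 7*exp(t) - 3*t*exp(t)

Divide through by 2: y'' - 2y' + y = -4*exp(2*t).
Characteristic equation r² - 2r + 1 = 0 has discriminant (-2)² - 4·(1) = 0, so r = 1 is a repeated root.
Hence y_h = (C1 + C2*t)*exp(t).
Try y_p = A*exp(2*t). Substituting into the equation and dividing by exp(2*t) gives A = -4, so y_p = -4*exp(2*t).
General solution: y = -4*exp(2*t) + C1*exp(t) + C2*t*exp(t).
Apply the initial conditions: y(0) = -4 + C1 = 3 and y'(0) = -8 + C1 + C2 = -4. Solving gives C1 = 7, C2 = -3.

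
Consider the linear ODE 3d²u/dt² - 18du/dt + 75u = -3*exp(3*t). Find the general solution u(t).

u = -exp(3*t)/16 + C1*cos(4*t)*exp(3*t) + C2*exp(3*t)*sin(4*t)

Divide through by 3: u'' - 6u' + 25u = -exp(3*t).
Characteristic equation r² - 6r + 25 = 0 has discriminant (-6)² - 4·(25) = -64 < 0, so r = 3 ± 4i.
Hence u_h = C1*cos(4*t)*exp(3*t) + C2*exp(3*t)*sin(4*t).
Try u_p = A*exp(3*t). Substituting into the equation and dividing by exp(3*t) gives A = -1/16, so u_p = -exp(3*t)/16.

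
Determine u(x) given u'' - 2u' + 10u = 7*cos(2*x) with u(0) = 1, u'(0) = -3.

u = -7*sin(2*x)/13 + 21*cos(2*x)/26 - 55*exp(x)*sin(3*x)/78 + 5*cos(3*x)*exp(x)/26

Characteristic equation r² - 2r + 10 = 0 has discriminant (-2)² - 4·(10) = -36 < 0, so r = 1 ± 3i.
Hence u_h = C1*cos(3*x)*exp(x) + C2*exp(x)*sin(3*x).
Try u_p = A*cos(2*x) + B*sin(2*x). Substituting and equating the coefficients of cos(2x) and sin(2x) gives A = 21/26, B = -7/13, so u_p = -7*sin(2*x)/13 + 21*cos(2*x)/26.
General solution: u = -7*sin(2*x)/13 + 21*cos(2*x)/26 + C1*cos(3*x)*exp(x) + C2*exp(x)*sin(3*x).
Apply the initial conditions: u(0) = 21/26 + C1 = 1 and u'(0) = -14/13 + C1 + 3*C2 = -3. Solving gives C1 = 5/26, C2 = -55/78.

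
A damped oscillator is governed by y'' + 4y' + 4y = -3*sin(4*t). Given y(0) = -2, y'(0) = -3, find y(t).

Characteristic equation r² + 4r + 4 = 0 has discriminant (4)² - 4·(4) = 0, so r = -2 is a repeated root.
Hence y_h = (C1 + C2*t)*exp(-2*t).
Try y_p = A*cos(4*t) + B*sin(4*t). Substituting and equating the coefficients of cos(4t) and sin(4t) gives A = 3/25, B = 9/100, so y_p = 3*cos(4*t)/25 + 9*sin(4*t)/100.
General solution: y = 3*cos(4*t)/25 + 9*sin(4*t)/100 + C1*exp(-2*t) + C2*t*exp(-2*t).
Apply the initial conditions: y(0) = 3/25 + C1 = -2 and y'(0) = 9/25 + C2 - 2*C1 = -3. Solving gives C1 = -53/25, C2 = -38/5.

y = -53*exp(-2*t)/25 + 3*cos(4*t)/25 + 9*sin(4*t)/100 - 38*t*exp(-2*t)/5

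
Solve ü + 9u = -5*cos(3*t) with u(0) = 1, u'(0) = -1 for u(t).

u = -sin(3*t)/3 - 5*t*sin(3*t)/6 + cos(3*t)

Characteristic equation r² + 9 = 0 has discriminant (0)² - 4·(9) = -36 < 0, so r = ± 3i.
Hence u_h = C1*cos(3*t) + C2*sin(3*t).
Since ±3i are characteristic roots, multiply the trial by t. Try u_p = t*(A*cos(3*t) + B*sin(3*t)). Substituting and equating the coefficients of cos(3t) and sin(3t) gives A = 0, B = -5/6, so u_p = -5*t*sin(3*t)/6.
General solution: u = C1*cos(3*t) + C2*sin(3*t) - 5*t*sin(3*t)/6.
Apply the initial conditions: u(0) = C1 = 1 and u'(0) = 3*C2 = -1. Solving gives C1 = 1, C2 = -1/3.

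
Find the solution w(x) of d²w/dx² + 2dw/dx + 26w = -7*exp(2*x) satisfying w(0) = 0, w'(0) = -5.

Characteristic equation r² + 2r + 26 = 0 has discriminant (2)² - 4·(26) = -100 < 0, so r = -1 ± 5i.
Hence w_h = C1*cos(5*x)*exp(-x) + C2*exp(-x)*sin(5*x).
Try w_p = A*exp(2*x). Substituting into the equation and dividing by exp(2*x) gives A = -7/34, so w_p = -7*exp(2*x)/34.
General solution: w = -7*exp(2*x)/34 + C1*cos(5*x)*exp(-x) + C2*exp(-x)*sin(5*x).
Apply the initial conditions: w(0) = -7/34 + C1 = 0 and w'(0) = -7/17 - C1 + 5*C2 = -5. Solving gives C1 = 7/34, C2 = -149/170.

w = -7*exp(2*x)/34 - 149*exp(-x)*sin(5*x)/170 + 7*cos(5*x)*exp(-x)/34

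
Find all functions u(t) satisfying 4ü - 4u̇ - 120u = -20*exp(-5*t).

Divide through by 4: u'' - u' - 30u = -5*exp(-5*t).
Characteristic equation r² - r - 30 = 0 factors as (r - 6)(r + 5) = 0, so r = 6, -5.
Hence u_h = C1*exp(6*t) + C2*exp(-5*t).
Since exp(-5*t) solves the homogeneous equation (r = -5 is a root of multiplicity 1), multiply the trial by t. Try u_p = A*t*exp(-5*t). Substituting into the equation and dividing by exp(-5*t) gives A = 5/11, so u_p = 5*t*exp(-5*t)/11.

u = C1*exp(6*t) + C2*exp(-5*t) + 5*t*exp(-5*t)/11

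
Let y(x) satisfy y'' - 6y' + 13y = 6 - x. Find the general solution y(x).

Characteristic equation r² - 6r + 13 = 0 has discriminant (-6)² - 4·(13) = -16 < 0, so r = 3 ± 2i.
Hence y_h = C1*cos(2*x)*exp(3*x) + C2*exp(3*x)*sin(2*x).
For the particular solution try y_p = A0 + A1*x. Substituting and matching coefficients of each power of x gives A0 = 72/169, A1 = -1/13, so y_p = 72/169 - x/13.

y = 72/169 - x/13 + C1*cos(2*x)*exp(3*x) + C2*exp(3*x)*sin(2*x)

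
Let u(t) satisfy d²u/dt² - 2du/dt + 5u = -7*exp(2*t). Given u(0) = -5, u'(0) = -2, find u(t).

Characteristic equation r² - 2r + 5 = 0 has discriminant (-2)² - 4·(5) = -16 < 0, so r = 1 ± 2i.
Hence u_h = C1*cos(2*t)*exp(t) + C2*exp(t)*sin(2*t).
Try u_p = A*exp(2*t). Substituting into the equation and dividing by exp(2*t) gives A = -7/5, so u_p = -7*exp(2*t)/5.
General solution: u = -7*exp(2*t)/5 + C1*cos(2*t)*exp(t) + C2*exp(t)*sin(2*t).
Apply the initial conditions: u(0) = -7/5 + C1 = -5 and u'(0) = -14/5 + C1 + 2*C2 = -2. Solving gives C1 = -18/5, C2 = 11/5.

u = -7*exp(2*t)/5 - 18*cos(2*t)*exp(t)/5 + 11*exp(t)*sin(2*t)/5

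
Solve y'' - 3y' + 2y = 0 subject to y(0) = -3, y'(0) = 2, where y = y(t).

y = -8*exp(t) + 5*exp(2*t)

Characteristic equation r² - 3r + 2 = 0 factors as (r - 1)(r - 2) = 0, so r = 1, 2.
Hence y_h = C1*exp(t) + C2*exp(2*t).
Apply the initial conditions: y(0) = C1 + C2 = -3 and y'(0) = C1 + 2*C2 = 2. Solving gives C1 = -8, C2 = 5.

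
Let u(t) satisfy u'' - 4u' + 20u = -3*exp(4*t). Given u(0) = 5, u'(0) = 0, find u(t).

Characteristic equation r² - 4r + 20 = 0 has discriminant (-4)² - 4·(20) = -64 < 0, so r = 2 ± 4i.
Hence u_h = C1*cos(4*t)*exp(2*t) + C2*exp(2*t)*sin(4*t).
Try u_p = A*exp(4*t). Substituting into the equation and dividing by exp(4*t) gives A = -3/20, so u_p = -3*exp(4*t)/20.
General solution: u = -3*exp(4*t)/20 + C1*cos(4*t)*exp(2*t) + C2*exp(2*t)*sin(4*t).
Apply the initial conditions: u(0) = -3/20 + C1 = 5 and u'(0) = -3/5 + 2*C1 + 4*C2 = 0. Solving gives C1 = 103/20, C2 = -97/40.

u = -3*exp(4*t)/20 - 97*exp(2*t)*sin(4*t)/40 + 103*cos(4*t)*exp(2*t)/20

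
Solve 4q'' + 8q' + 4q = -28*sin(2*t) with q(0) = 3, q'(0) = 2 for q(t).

Divide through by 4: q'' + 2q' + q = -7*sin(2*t).
Characteristic equation r² + 2r + 1 = 0 has discriminant (2)² - 4·(1) = 0, so r = -1 is a repeated root.
Hence q_h = (C1 + C2*t)*exp(-t).
Try q_p = A*cos(2*t) + B*sin(2*t). Substituting and equating the coefficients of cos(2t) and sin(2t) gives A = 28/25, B = 21/25, so q_p = 21*sin(2*t)/25 + 28*cos(2*t)/25.
General solution: q = 21*sin(2*t)/25 + 28*cos(2*t)/25 + C1*exp(-t) + C2*t*exp(-t).
Apply the initial conditions: q(0) = 28/25 + C1 = 3 and q'(0) = 42/25 + C2 - C1 = 2. Solving gives C1 = 47/25, C2 = 11/5.

q = 21*sin(2*t)/25 + 28*cos(2*t)/25 + 47*exp(-t)/25 + 11*t*exp(-t)/5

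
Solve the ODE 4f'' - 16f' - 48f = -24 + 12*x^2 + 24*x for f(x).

f = 41/72 - x/3 - x**2/4 + C1*exp(-2*x) + C2*exp(6*x)

Divide through by 4: f'' - 4f' - 12f = -6 + 3*x^2 + 6*x.
Characteristic equation r² - 4r - 12 = 0 factors as (r + 2)(r - 6) = 0, so r = -2, 6.
Hence f_h = C1*exp(-2*x) + C2*exp(6*x).
For the particular solution try f_p = A0 + A1*x + A2*x^2. Substituting and matching coefficients of each power of x gives A0 = 41/72, A1 = -1/3, A2 = -1/4, so f_p = 41/72 - x/3 - x^2/4.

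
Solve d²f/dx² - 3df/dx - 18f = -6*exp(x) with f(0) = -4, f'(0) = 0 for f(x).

f = -22*exp(6*x)/15 - 17*exp(-3*x)/6 + 3*exp(x)/10

Characteristic equation r² - 3r - 18 = 0 factors as (r - 6)(r + 3) = 0, so r = 6, -3.
Hence f_h = C1*exp(6*x) + C2*exp(-3*x).
Try f_p = A*exp(x). Substituting into the equation and dividing by exp(x) gives A = 3/10, so f_p = 3*exp(x)/10.
General solution: f = 3*exp(x)/10 + C1*exp(6*x) + C2*exp(-3*x).
Apply the initial conditions: f(0) = 3/10 + C1 + C2 = -4 and f'(0) = 3/10 - 3*C2 + 6*C1 = 0. Solving gives C1 = -22/15, C2 = -17/6.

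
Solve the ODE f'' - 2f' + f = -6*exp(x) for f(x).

Characteristic equation r² - 2r + 1 = 0 has discriminant (-2)² - 4·(1) = 0, so r = 1 is a repeated root.
Hence f_h = (C1 + C2*x)*exp(x).
Since exp(x) solves the homogeneous equation (r = 1 is a root of multiplicity 2), multiply the trial by x^2. Try f_p = A*x^2*exp(x). Substituting into the equation and dividing by exp(x) gives A = -3, so f_p = -3*x^2*exp(x).

f = C1*exp(x) - 3*x**2*exp(x) + C2*x*exp(x)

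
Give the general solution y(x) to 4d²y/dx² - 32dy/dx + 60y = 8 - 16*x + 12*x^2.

Divide through by 4: y'' - 8y' + 15y = 2 - 4*x + 3*x^2.
Characteristic equation r² - 8r + 15 = 0 factors as (r - 5)(r - 3) = 0, so r = 5, 3.
Hence y_h = C1*exp(5*x) + C2*exp(3*x).
For the particular solution try y_p = A0 + A1*x + A2*x^2. Substituting and matching coefficients of each power of x gives A0 = 88/1125, A1 = -4/75, A2 = 1/5, so y_p = 88/1125 - 4*x/75 + x^2/5.

y = 88/1125 - 4*x/75 + x**2/5 + C1*exp(5*x) + C2*exp(3*x)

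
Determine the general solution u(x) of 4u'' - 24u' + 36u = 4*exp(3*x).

u = C1*exp(3*x) + x**2*exp(3*x)/2 + C2*x*exp(3*x)

Divide through by 4: u'' - 6u' + 9u = exp(3*x).
Characteristic equation r² - 6r + 9 = 0 has discriminant (-6)² - 4·(9) = 0, so r = 3 is a repeated root.
Hence u_h = (C1 + C2*x)*exp(3*x).
Since exp(3*x) solves the homogeneous equation (r = 3 is a root of multiplicity 2), multiply the trial by x^2. Try u_p = A*x^2*exp(3*x). Substituting into the equation and dividing by exp(3*x) gives A = 1/2, so u_p = x^2*exp(3*x)/2.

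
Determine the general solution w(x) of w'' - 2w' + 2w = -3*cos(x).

w = -3*cos(x)/5 + 6*sin(x)/5 + C1*cos(x)*exp(x) + C2*exp(x)*sin(x)

Characteristic equation r² - 2r + 2 = 0 has discriminant (-2)² - 4·(2) = -4 < 0, so r = 1 ± i.
Hence w_h = C1*cos(x)*exp(x) + C2*exp(x)*sin(x).
Try w_p = A*cos(x) + B*sin(x). Substituting and equating the coefficients of cos(x) and sin(x) gives A = -3/5, B = 6/5, so w_p = -3*cos(x)/5 + 6*sin(x)/5.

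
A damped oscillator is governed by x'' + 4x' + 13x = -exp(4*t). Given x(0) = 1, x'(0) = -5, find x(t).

Characteristic equation r² + 4r + 13 = 0 has discriminant (4)² - 4·(13) = -36 < 0, so r = -2 ± 3i.
Hence x_h = C1*cos(3*t)*exp(-2*t) + C2*exp(-2*t)*sin(3*t).
Try x_p = A*exp(4*t). Substituting into the equation and dividing by exp(4*t) gives A = -1/45, so x_p = -exp(4*t)/45.
General solution: x = -exp(4*t)/45 + C1*cos(3*t)*exp(-2*t) + C2*exp(-2*t)*sin(3*t).
Apply the initial conditions: x(0) = -1/45 + C1 = 1 and x'(0) = -4/45 - 2*C1 + 3*C2 = -5. Solving gives C1 = 46/45, C2 = -43/45.

x = -exp(4*t)/45 - 43*exp(-2*t)*sin(3*t)/45 + 46*cos(3*t)*exp(-2*t)/45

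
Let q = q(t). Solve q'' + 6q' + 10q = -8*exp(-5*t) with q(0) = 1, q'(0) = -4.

Characteristic equation r² + 6r + 10 = 0 has discriminant (6)² - 4·(10) = -4 < 0, so r = -3 ± i.
Hence q_h = C1*cos(t)*exp(-3*t) + C2*exp(-3*t)*sin(t).
Try q_p = A*exp(-5*t). Substituting into the equation and dividing by exp(-5*t) gives A = -8/5, so q_p = -8*exp(-5*t)/5.
General solution: q = -8*exp(-5*t)/5 + C1*cos(t)*exp(-3*t) + C2*exp(-3*t)*sin(t).
Apply the initial conditions: q(0) = -8/5 + C1 = 1 and q'(0) = 8 + C2 - 3*C1 = -4. Solving gives C1 = 13/5, C2 = -21/5.

q = -8*exp(-5*t)/5 - 21*exp(-3*t)*sin(t)/5 + 13*cos(t)*exp(-3*t)/5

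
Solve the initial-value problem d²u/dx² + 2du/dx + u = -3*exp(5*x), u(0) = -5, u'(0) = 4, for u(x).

u = -59*exp(-x)/12 - exp(5*x)/12 - x*exp(-x)/2

Characteristic equation r² + 2r + 1 = 0 has discriminant (2)² - 4·(1) = 0, so r = -1 is a repeated root.
Hence u_h = (C1 + C2*x)*exp(-x).
Try u_p = A*exp(5*x). Substituting into the equation and dividing by exp(5*x) gives A = -1/12, so u_p = -exp(5*x)/12.
General solution: u = -exp(5*x)/12 + C1*exp(-x) + C2*x*exp(-x).
Apply the initial conditions: u(0) = -1/12 + C1 = -5 and u'(0) = -5/12 + C2 - C1 = 4. Solving gives C1 = -59/12, C2 = -1/2.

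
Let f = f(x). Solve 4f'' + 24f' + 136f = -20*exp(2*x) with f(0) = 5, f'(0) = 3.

Divide through by 4: f'' + 6f' + 34f = -5*exp(2*x).
Characteristic equation r² + 6r + 34 = 0 has discriminant (6)² - 4·(34) = -100 < 0, so r = -3 ± 5i.
Hence f_h = C1*cos(5*x)*exp(-3*x) + C2*exp(-3*x)*sin(5*x).
Try f_p = A*exp(2*x). Substituting into the equation and dividing by exp(2*x) gives A = -1/10, so f_p = -exp(2*x)/10.
General solution: f = -exp(2*x)/10 + C1*cos(5*x)*exp(-3*x) + C2*exp(-3*x)*sin(5*x).
Apply the initial conditions: f(0) = -1/10 + C1 = 5 and f'(0) = -1/5 - 3*C1 + 5*C2 = 3. Solving gives C1 = 51/10, C2 = 37/10.

f = -exp(2*x)/10 + 37*exp(-3*x)*sin(5*x)/10 + 51*cos(5*x)*exp(-3*x)/10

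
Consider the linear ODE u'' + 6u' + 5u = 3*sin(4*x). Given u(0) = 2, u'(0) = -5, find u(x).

Characteristic equation r² + 6r + 5 = 0 factors as (r + 1)(r + 5) = 0, so r = -1, -5.
Hence u_h = C1*exp(-x) + C2*exp(-5*x).
Try u_p = A*cos(4*x) + B*sin(4*x). Substituting and equating the coefficients of cos(4x) and sin(4x) gives A = -72/697, B = -33/697, so u_p = -72*cos(4*x)/697 - 33*sin(4*x)/697.
General solution: u = -72*cos(4*x)/697 - 33*sin(4*x)/697 + C1*exp(-x) + C2*exp(-5*x).
Apply the initial conditions: u(0) = -72/697 + C1 + C2 = 2 and u'(0) = -132/697 - C1 - 5*C2 = -5. Solving gives C1 = 97/68, C2 = 111/164.

u = -72*cos(4*x)/697 - 33*sin(4*x)/697 + 97*exp(-x)/68 + 111*exp(-5*x)/164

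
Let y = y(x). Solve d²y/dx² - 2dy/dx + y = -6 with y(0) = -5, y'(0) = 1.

y = -6 + exp(x)

Characteristic equation r² - 2r + 1 = 0 has discriminant (-2)² - 4·(1) = 0, so r = 1 is a repeated root.
Hence y_h = (C1 + C2*x)*exp(x).
For the particular solution try y_p = A0. Substituting and matching coefficients of each power of x gives A0 = -6, so y_p = -6.
General solution: y = -6 + C1*exp(x) + C2*x*exp(x).
Apply the initial conditions: y(0) = -6 + C1 = -5 and y'(0) = C1 + C2 = 1. Solving gives C1 = 1, C2 = 0.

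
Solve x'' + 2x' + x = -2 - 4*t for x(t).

Characteristic equation r² + 2r + 1 = 0 has discriminant (2)² - 4·(1) = 0, so r = -1 is a repeated root.
Hence x_h = (C1 + C2*t)*exp(-t).
For the particular solution try x_p = A0 + A1*t. Substituting and matching coefficients of each power of t gives A0 = 6, A1 = -4, so x_p = 6 - 4*t.

x = 6 - 4*t + C1*exp(-t) + C2*t*exp(-t)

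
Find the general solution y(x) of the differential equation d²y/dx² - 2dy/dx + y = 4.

y = 4 + C1*exp(x) + C2*x*exp(x)

Characteristic equation r² - 2r + 1 = 0 has discriminant (-2)² - 4·(1) = 0, so r = 1 is a repeated root.
Hence y_h = (C1 + C2*x)*exp(x).
For the particular solution try y_p = A0. Substituting and matching coefficients of each power of x gives A0 = 4, so y_p = 4.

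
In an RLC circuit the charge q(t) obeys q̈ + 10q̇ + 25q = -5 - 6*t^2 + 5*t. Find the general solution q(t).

q = -211/625 - 6*t**2/25 + 49*t/125 + C1*exp(-5*t) + C2*t*exp(-5*t)

Characteristic equation r² + 10r + 25 = 0 has discriminant (10)² - 4·(25) = 0, so r = -5 is a repeated root.
Hence q_h = (C1 + C2*t)*exp(-5*t).
For the particular solution try q_p = A0 + A1*t + A2*t^2. Substituting and matching coefficients of each power of t gives A0 = -211/625, A1 = 49/125, A2 = -6/25, so q_p = -211/625 - 6*t^2/25 + 49*t/125.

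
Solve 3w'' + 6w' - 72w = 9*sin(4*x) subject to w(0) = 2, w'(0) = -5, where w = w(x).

Divide through by 3: w'' + 2w' - 24w = 3*sin(4*x).
Characteristic equation r² + 2r - 24 = 0 factors as (r + 6)(r - 4) = 0, so r = -6, 4.
Hence w_h = C1*exp(-6*x) + C2*exp(4*x).
Try w_p = A*cos(4*x) + B*sin(4*x). Substituting and equating the coefficients of cos(4x) and sin(4x) gives A = -3/208, B = -15/208, so w_p = -15*sin(4*x)/208 - 3*cos(4*x)/208.
General solution: w = -15*sin(4*x)/208 - 3*cos(4*x)/208 + C1*exp(-6*x) + C2*exp(4*x).
Apply the initial conditions: w(0) = -3/208 + C1 + C2 = 2 and w'(0) = -15/52 - 6*C1 + 4*C2 = -5. Solving gives C1 = 83/65, C2 = 59/80.

w = -15*sin(4*x)/208 - 3*cos(4*x)/208 + 59*exp(4*x)/80 + 83*exp(-6*x)/65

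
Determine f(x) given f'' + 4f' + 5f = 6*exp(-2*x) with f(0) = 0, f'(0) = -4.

f = 6*exp(-2*x) - 6*cos(x)*exp(-2*x) - 4*exp(-2*x)*sin(x)

Characteristic equation r² + 4r + 5 = 0 has discriminant (4)² - 4·(5) = -4 < 0, so r = -2 ± i.
Hence f_h = C1*cos(x)*exp(-2*x) + C2*exp(-2*x)*sin(x).
Try f_p = A*exp(-2*x). Substituting into the equation and dividing by exp(-2*x) gives A = 6, so f_p = 6*exp(-2*x).
General solution: f = 6*exp(-2*x) + C1*cos(x)*exp(-2*x) + C2*exp(-2*x)*sin(x).
Apply the initial conditions: f(0) = 6 + C1 = 0 and f'(0) = -12 + C2 - 2*C1 = -4. Solving gives C1 = -6, C2 = -4.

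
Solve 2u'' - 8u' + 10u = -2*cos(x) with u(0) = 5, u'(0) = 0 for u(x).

Divide through by 2: u'' - 4u' + 5u = -cos(x).
Characteristic equation r² - 4r + 5 = 0 has discriminant (-4)² - 4·(5) = -4 < 0, so r = 2 ± i.
Hence u_h = C1*cos(x)*exp(2*x) + C2*exp(2*x)*sin(x).
Try u_p = A*cos(x) + B*sin(x). Substituting and equating the coefficients of cos(x) and sin(x) gives A = -1/8, B = 1/8, so u_p = -cos(x)/8 + sin(x)/8.
General solution: u = -cos(x)/8 + sin(x)/8 + C1*cos(x)*exp(2*x) + C2*exp(2*x)*sin(x).
Apply the initial conditions: u(0) = -1/8 + C1 = 5 and u'(0) = 1/8 + C2 + 2*C1 = 0. Solving gives C1 = 41/8, C2 = -83/8.

u = -cos(x)/8 + sin(x)/8 - 83*exp(2*x)*sin(x)/8 + 41*cos(x)*exp(2*x)/8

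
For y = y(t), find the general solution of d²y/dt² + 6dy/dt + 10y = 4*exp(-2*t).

y = 2*exp(-2*t) + C1*cos(t)*exp(-3*t) + C2*exp(-3*t)*sin(t)

Characteristic equation r² + 6r + 10 = 0 has discriminant (6)² - 4·(10) = -4 < 0, so r = -3 ± i.
Hence y_h = C1*cos(t)*exp(-3*t) + C2*exp(-3*t)*sin(t).
Try y_p = A*exp(-2*t). Substituting into the equation and dividing by exp(-2*t) gives A = 2, so y_p = 2*exp(-2*t).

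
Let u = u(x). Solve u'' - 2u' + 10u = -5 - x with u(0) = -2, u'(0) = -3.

Characteristic equation r² - 2r + 10 = 0 has discriminant (-2)² - 4·(10) = -36 < 0, so r = 1 ± 3i.
Hence u_h = C1*cos(3*x)*exp(x) + C2*exp(x)*sin(3*x).
For the particular solution try u_p = A0 + A1*x. Substituting and matching coefficients of each power of x gives A0 = -13/25, A1 = -1/10, so u_p = -13/25 - x/10.
General solution: u = -13/25 - x/10 + C1*cos(3*x)*exp(x) + C2*exp(x)*sin(3*x).
Apply the initial conditions: u(0) = -13/25 + C1 = -2 and u'(0) = -1/10 + C1 + 3*C2 = -3. Solving gives C1 = -37/25, C2 = -71/150.

u = -13/25 - x/10 - 71*exp(x)*sin(3*x)/150 - 37*cos(3*x)*exp(x)/25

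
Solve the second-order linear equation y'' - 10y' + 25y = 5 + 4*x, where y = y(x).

Characteristic equation r² - 10r + 25 = 0 has discriminant (-10)² - 4·(25) = 0, so r = 5 is a repeated root.
Hence y_h = (C1 + C2*x)*exp(5*x).
For the particular solution try y_p = A0 + A1*x. Substituting and matching coefficients of each power of x gives A0 = 33/125, A1 = 4/25, so y_p = 33/125 + 4*x/25.

y = 33/125 + 4*x/25 + C1*exp(5*x) + C2*x*exp(5*x)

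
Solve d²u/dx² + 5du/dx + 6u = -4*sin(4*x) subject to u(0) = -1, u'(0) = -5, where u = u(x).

u = -44*exp(-2*x)/5 + 2*sin(4*x)/25 + 4*cos(4*x)/25 + 191*exp(-3*x)/25

Characteristic equation r² + 5r + 6 = 0 factors as (r + 3)(r + 2) = 0, so r = -3, -2.
Hence u_h = C1*exp(-3*x) + C2*exp(-2*x).
Try u_p = A*cos(4*x) + B*sin(4*x). Substituting and equating the coefficients of cos(4x) and sin(4x) gives A = 4/25, B = 2/25, so u_p = 2*sin(4*x)/25 + 4*cos(4*x)/25.
General solution: u = 2*sin(4*x)/25 + 4*cos(4*x)/25 + C1*exp(-3*x) + C2*exp(-2*x).
Apply the initial conditions: u(0) = 4/25 + C1 + C2 = -1 and u'(0) = 8/25 - 3*C1 - 2*C2 = -5. Solving gives C1 = 191/25, C2 = -44/5.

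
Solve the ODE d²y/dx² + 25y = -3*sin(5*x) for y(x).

Characteristic equation r² + 25 = 0 has discriminant (0)² - 4·(25) = -100 < 0, so r = ± 5i.
Hence y_h = C1*cos(5*x) + C2*sin(5*x).
Since ±5i are characteristic roots, multiply the trial by x. Try y_p = x*(A*cos(5*x) + B*sin(5*x)). Substituting and equating the coefficients of cos(5x) and sin(5x) gives A = 3/10, B = 0, so y_p = 3*x*cos(5*x)/10.

y = C1*cos(5*x) + C2*sin(5*x) + 3*x*cos(5*x)/10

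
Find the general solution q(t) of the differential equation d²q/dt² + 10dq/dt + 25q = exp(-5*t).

Characteristic equation r² + 10r + 25 = 0 has discriminant (10)² - 4·(25) = 0, so r = -5 is a repeated root.
Hence q_h = (C1 + C2*t)*exp(-5*t).
Since exp(-5*t) solves the homogeneous equation (r = -5 is a root of multiplicity 2), multiply the trial by t^2. Try q_p = A*t^2*exp(-5*t). Substituting into the equation and dividing by exp(-5*t) gives A = 1/2, so q_p = t^2*exp(-5*t)/2.

q = C1*exp(-5*t) + t**2*exp(-5*t)/2 + C2*t*exp(-5*t)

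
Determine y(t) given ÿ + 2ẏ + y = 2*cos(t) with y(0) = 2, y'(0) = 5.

Characteristic equation r² + 2r + 1 = 0 has discriminant (2)² - 4·(1) = 0, so r = -1 is a repeated root.
Hence y_h = (C1 + C2*t)*exp(-t).
Try y_p = A*cos(t) + B*sin(t). Substituting and equating the coefficients of cos(t) and sin(t) gives A = 0, B = 1, so y_p = sin(t).
General solution: y = C1*exp(-t) + C2*t*exp(-t) + sin(t).
Apply the initial conditions: y(0) = C1 = 2 and y'(0) = 1 + C2 - C1 = 5. Solving gives C1 = 2, C2 = 6.

y = 2*exp(-t) + 6*t*exp(-t) + sin(t)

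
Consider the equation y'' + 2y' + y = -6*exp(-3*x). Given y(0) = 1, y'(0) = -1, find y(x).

Characteristic equation r² + 2r + 1 = 0 has discriminant (2)² - 4·(1) = 0, so r = -1 is a repeated root.
Hence y_h = (C1 + C2*x)*exp(-x).
Try y_p = A*exp(-3*x). Substituting into the equation and dividing by exp(-3*x) gives A = -3/2, so y_p = -3*exp(-3*x)/2.
General solution: y = -3*exp(-3*x)/2 + C1*exp(-x) + C2*x*exp(-x).
Apply the initial conditions: y(0) = -3/2 + C1 = 1 and y'(0) = 9/2 + C2 - C1 = -1. Solving gives C1 = 5/2, C2 = -3.

y = -3*exp(-3*x)/2 + 5*exp(-x)/2 - 3*x*exp(-x)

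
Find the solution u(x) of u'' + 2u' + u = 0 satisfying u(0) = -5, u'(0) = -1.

Characteristic equation r² + 2r + 1 = 0 has discriminant (2)² - 4·(1) = 0, so r = -1 is a repeated root.
Hence u_h = (C1 + C2*x)*exp(-x).
Apply the initial conditions: u(0) = C1 = -5 and u'(0) = C2 - C1 = -1. Solving gives C1 = -5, C2 = -6.

u = -5*exp(-x) - 6*x*exp(-x)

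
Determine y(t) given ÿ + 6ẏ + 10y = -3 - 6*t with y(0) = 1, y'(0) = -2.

y = 3/50 - 3*t/5 + 47*cos(t)*exp(-3*t)/50 + 71*exp(-3*t)*sin(t)/50

Characteristic equation r² + 6r + 10 = 0 has discriminant (6)² - 4·(10) = -4 < 0, so r = -3 ± i.
Hence y_h = C1*cos(t)*exp(-3*t) + C2*exp(-3*t)*sin(t).
For the particular solution try y_p = A0 + A1*t. Substituting and matching coefficients of each power of t gives A0 = 3/50, A1 = -3/5, so y_p = 3/50 - 3*t/5.
General solution: y = 3/50 - 3*t/5 + C1*cos(t)*exp(-3*t) + C2*exp(-3*t)*sin(t).
Apply the initial conditions: y(0) = 3/50 + C1 = 1 and y'(0) = -3/5 + C2 - 3*C1 = -2. Solving gives C1 = 47/50, C2 = 71/50.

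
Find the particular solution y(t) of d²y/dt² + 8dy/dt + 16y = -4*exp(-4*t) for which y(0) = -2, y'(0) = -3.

y = -2*exp(-4*t) - 11*t*exp(-4*t) - 2*t**2*exp(-4*t)

Characteristic equation r² + 8r + 16 = 0 has discriminant (8)² - 4·(16) = 0, so r = -4 is a repeated root.
Hence y_h = (C1 + C2*t)*exp(-4*t).
Since exp(-4*t) solves the homogeneous equation (r = -4 is a root of multiplicity 2), multiply the trial by t^2. Try y_p = A*t^2*exp(-4*t). Substituting into the equation and dividing by exp(-4*t) gives A = -2, so y_p = -2*t^2*exp(-4*t).
General solution: y = C1*exp(-4*t) - 2*t^2*exp(-4*t) + C2*t*exp(-4*t).
Apply the initial conditions: y(0) = C1 = -2 and y'(0) = C2 - 4*C1 = -3. Solving gives C1 = -2, C2 = -11.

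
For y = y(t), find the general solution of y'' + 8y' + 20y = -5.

y = -1/4 + C1*cos(2*t)*exp(-4*t) + C2*exp(-4*t)*sin(2*t)

Characteristic equation r² + 8r + 20 = 0 has discriminant (8)² - 4·(20) = -16 < 0, so r = -4 ± 2i.
Hence y_h = C1*cos(2*t)*exp(-4*t) + C2*exp(-4*t)*sin(2*t).
For the particular solution try y_p = A0. Substituting and matching coefficients of each power of t gives A0 = -1/4, so y_p = -1/4.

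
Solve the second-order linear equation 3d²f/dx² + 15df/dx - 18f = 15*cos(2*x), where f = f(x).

Divide through by 3: f'' + 5f' - 6f = 5*cos(2*x).
Characteristic equation r² + 5r - 6 = 0 factors as (r - 1)(r + 6) = 0, so r = 1, -6.
Hence f_h = C1*exp(x) + C2*exp(-6*x).
Try f_p = A*cos(2*x) + B*sin(2*x). Substituting and equating the coefficients of cos(2x) and sin(2x) gives A = -1/4, B = 1/4, so f_p = -cos(2*x)/4 + sin(2*x)/4.

f = -cos(2*x)/4 + sin(2*x)/4 + C1*exp(x) + C2*exp(-6*x)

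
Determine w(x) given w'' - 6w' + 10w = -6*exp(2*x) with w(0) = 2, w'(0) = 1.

Characteristic equation r² - 6r + 10 = 0 has discriminant (-6)² - 4·(10) = -4 < 0, so r = 3 ± i.
Hence w_h = C1*cos(x)*exp(3*x) + C2*exp(3*x)*sin(x).
Try w_p = A*exp(2*x). Substituting into the equation and dividing by exp(2*x) gives A = -3, so w_p = -3*exp(2*x).
General solution: w = -3*exp(2*x) + C1*cos(x)*exp(3*x) + C2*exp(3*x)*sin(x).
Apply the initial conditions: w(0) = -3 + C1 = 2 and w'(0) = -6 + C2 + 3*C1 = 1. Solving gives C1 = 5, C2 = -8.

w = -3*exp(2*x) - 8*exp(3*x)*sin(x) + 5*cos(x)*exp(3*x)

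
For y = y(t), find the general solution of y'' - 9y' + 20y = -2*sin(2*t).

Characteristic equation r² - 9r + 20 = 0 factors as (r - 5)(r - 4) = 0, so r = 5, 4.
Hence y_h = C1*exp(5*t) + C2*exp(4*t).
Try y_p = A*cos(2*t) + B*sin(2*t). Substituting and equating the coefficients of cos(2t) and sin(2t) gives A = -9/145, B = -8/145, so y_p = -9*cos(2*t)/145 - 8*sin(2*t)/145.

y = -9*cos(2*t)/145 - 8*sin(2*t)/145 + C1*exp(5*t) + C2*exp(4*t)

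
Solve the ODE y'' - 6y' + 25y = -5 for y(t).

Characteristic equation r² - 6r + 25 = 0 has discriminant (-6)² - 4·(25) = -64 < 0, so r = 3 ± 4i.
Hence y_h = C1*cos(4*t)*exp(3*t) + C2*exp(3*t)*sin(4*t).
For the particular solution try y_p = A0. Substituting and matching coefficients of each power of t gives A0 = -1/5, so y_p = -1/5.

y = -1/5 + C1*cos(4*t)*exp(3*t) + C2*exp(3*t)*sin(4*t)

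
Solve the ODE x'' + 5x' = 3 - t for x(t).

Characteristic equation r² + 5r = 0 factors as (r + 5)r = 0, so r = -5, 0.
Hence x_h = C1*exp(-5*t) + C2.
Since 0 is a characteristic root (multiplicity 1), multiply the polynomial trial by t: try x_p = t*(A0 + A1*t). Substituting and matching coefficients of each power of t gives A0 = 16/25, A1 = -1/10, so x_p = -t^2/10 + 16*t/25.

x = C2 - t**2/10 + 16*t/25 + C1*exp(-5*t)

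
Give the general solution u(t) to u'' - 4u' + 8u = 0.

Characteristic equation r² - 4r + 8 = 0 has discriminant (-4)² - 4·(8) = -16 < 0, so r = 2 ± 2i.
Hence u_h = C1*cos(2*t)*exp(2*t) + C2*exp(2*t)*sin(2*t).

u = C1*cos(2*t)*exp(2*t) + C2*exp(2*t)*sin(2*t)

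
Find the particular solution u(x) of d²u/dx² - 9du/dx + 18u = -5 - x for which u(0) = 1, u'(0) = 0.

Characteristic equation r² - 9r + 18 = 0 factors as (r - 3)(r - 6) = 0, so r = 3, 6.
Hence u_h = C1*exp(3*x) + C2*exp(6*x).
For the particular solution try u_p = A0 + A1*x. Substituting and matching coefficients of each power of x gives A0 = -11/36, A1 = -1/18, so u_p = -11/36 - x/18.
General solution: u = -11/36 - x/18 + C1*exp(3*x) + C2*exp(6*x).
Apply the initial conditions: u(0) = -11/36 + C1 + C2 = 1 and u'(0) = -1/18 + 3*C1 + 6*C2 = 0. Solving gives C1 = 70/27, C2 = -139/108.

u = -11/36 - 139*exp(6*x)/108 - x/18 + 70*exp(3*x)/27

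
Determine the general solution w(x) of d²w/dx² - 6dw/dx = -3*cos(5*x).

Characteristic equation r² - 6r = 0 factors as (r - 6)r = 0, so r = 6, 0.
Hence w_h = C1*exp(6*x) + C2.
Try w_p = A*cos(5*x) + B*sin(5*x). Substituting and equating the coefficients of cos(5x) and sin(5x) gives A = 3/61, B = 18/305, so w_p = 3*cos(5*x)/61 + 18*sin(5*x)/305.

w = C2 + 3*cos(5*x)/61 + 18*sin(5*x)/305 + C1*exp(6*x)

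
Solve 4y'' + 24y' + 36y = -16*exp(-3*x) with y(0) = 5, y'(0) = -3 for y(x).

y = 5*exp(-3*x) - 2*x**2*exp(-3*x) + 12*x*exp(-3*x)

Divide through by 4: y'' + 6y' + 9y = -4*exp(-3*x).
Characteristic equation r² + 6r + 9 = 0 has discriminant (6)² - 4·(9) = 0, so r = -3 is a repeated root.
Hence y_h = (C1 + C2*x)*exp(-3*x).
Since exp(-3*x) solves the homogeneous equation (r = -3 is a root of multiplicity 2), multiply the trial by x^2. Try y_p = A*x^2*exp(-3*x). Substituting into the equation and dividing by exp(-3*x) gives A = -2, so y_p = -2*x^2*exp(-3*x).
General solution: y = C1*exp(-3*x) - 2*x^2*exp(-3*x) + C2*x*exp(-3*x).
Apply the initial conditions: y(0) = C1 = 5 and y'(0) = C2 - 3*C1 = -3. Solving gives C1 = 5, C2 = 12.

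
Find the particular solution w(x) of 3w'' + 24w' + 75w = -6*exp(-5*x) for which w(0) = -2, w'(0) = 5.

w = -exp(-5*x)/5 - 16*exp(-4*x)*sin(3*x)/15 - 9*cos(3*x)*exp(-4*x)/5

Divide through by 3: w'' + 8w' + 25w = -2*exp(-5*x).
Characteristic equation r² + 8r + 25 = 0 has discriminant (8)² - 4·(25) = -36 < 0, so r = -4 ± 3i.
Hence w_h = C1*cos(3*x)*exp(-4*x) + C2*exp(-4*x)*sin(3*x).
Try w_p = A*exp(-5*x). Substituting into the equation and dividing by exp(-5*x) gives A = -1/5, so w_p = -exp(-5*x)/5.
General solution: w = -exp(-5*x)/5 + C1*cos(3*x)*exp(-4*x) + C2*exp(-4*x)*sin(3*x).
Apply the initial conditions: w(0) = -1/5 + C1 = -2 and w'(0) = 1 - 4*C1 + 3*C2 = 5. Solving gives C1 = -9/5, C2 = -16/15.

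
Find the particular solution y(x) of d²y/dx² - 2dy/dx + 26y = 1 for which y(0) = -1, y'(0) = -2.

Characteristic equation r² - 2r + 26 = 0 has discriminant (-2)² - 4·(26) = -100 < 0, so r = 1 ± 5i.
Hence y_h = C1*cos(5*x)*exp(x) + C2*exp(x)*sin(5*x).
For the particular solution try y_p = A0. Substituting and matching coefficients of each power of x gives A0 = 1/26, so y_p = 1/26.
General solution: y = 1/26 + C1*cos(5*x)*exp(x) + C2*exp(x)*sin(5*x).
Apply the initial conditions: y(0) = 1/26 + C1 = -1 and y'(0) = C1 + 5*C2 = -2. Solving gives C1 = -27/26, C2 = -5/26.

y = 1/26 - 27*cos(5*x)*exp(x)/26 - 5*exp(x)*sin(5*x)/26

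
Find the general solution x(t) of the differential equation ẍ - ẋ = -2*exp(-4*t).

x = C2 - exp(-4*t)/10 + C1*exp(t)

Characteristic equation r² - r = 0 factors as (r - 1)r = 0, so r = 1, 0.
Hence x_h = C1*exp(t) + C2.
Try x_p = A*exp(-4*t). Substituting into the equation and dividing by exp(-4*t) gives A = -1/10, so x_p = -exp(-4*t)/10.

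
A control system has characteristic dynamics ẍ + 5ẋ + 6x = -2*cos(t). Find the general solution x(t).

Characteristic equation r² + 5r + 6 = 0 factors as (r + 3)(r + 2) = 0, so r = -3, -2.
Hence x_h = C1*exp(-3*t) + C2*exp(-2*t).
Try x_p = A*cos(t) + B*sin(t). Substituting and equating the coefficients of cos(t) and sin(t) gives A = -1/5, B = -1/5, so x_p = -cos(t)/5 - sin(t)/5.

x = -cos(t)/5 - sin(t)/5 + C1*exp(-3*t) + C2*exp(-2*t)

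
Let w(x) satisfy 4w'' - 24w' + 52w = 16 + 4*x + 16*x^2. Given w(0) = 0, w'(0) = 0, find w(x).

w = 938/2197 + 4*x**2/13 + 61*x/169 - 938*cos(2*x)*exp(3*x)/2197 + 2021*exp(3*x)*sin(2*x)/4394

Divide through by 4: w'' - 6w' + 13w = 4 + x + 4*x^2.
Characteristic equation r² - 6r + 13 = 0 has discriminant (-6)² - 4·(13) = -16 < 0, so r = 3 ± 2i.
Hence w_h = C1*cos(2*x)*exp(3*x) + C2*exp(3*x)*sin(2*x).
For the particular solution try w_p = A0 + A1*x + A2*x^2. Substituting and matching coefficients of each power of x gives A0 = 938/2197, A1 = 61/169, A2 = 4/13, so w_p = 938/2197 + 4*x^2/13 + 61*x/169.
General solution: w = 938/2197 + 4*x^2/13 + 61*x/169 + C1*cos(2*x)*exp(3*x) + C2*exp(3*x)*sin(2*x).
Apply the initial conditions: w(0) = 938/2197 + C1 = 0 and w'(0) = 61/169 + 2*C2 + 3*C1 = 0. Solving gives C1 = -938/2197, C2 = 2021/4394.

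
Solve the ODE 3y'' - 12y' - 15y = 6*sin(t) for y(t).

y = -3*sin(t)/13 + 2*cos(t)/13 + C1*exp(5*t) + C2*exp(-t)

Divide through by 3: y'' - 4y' - 5y = 2*sin(t).
Characteristic equation r² - 4r - 5 = 0 factors as (r - 5)(r + 1) = 0, so r = 5, -1.
Hence y_h = C1*exp(5*t) + C2*exp(-t).
Try y_p = A*cos(t) + B*sin(t). Substituting and equating the coefficients of cos(t) and sin(t) gives A = 2/13, B = -3/13, so y_p = -3*sin(t)/13 + 2*cos(t)/13.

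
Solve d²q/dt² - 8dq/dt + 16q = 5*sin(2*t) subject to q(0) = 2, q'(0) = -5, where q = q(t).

Characteristic equation r² - 8r + 16 = 0 has discriminant (-8)² - 4·(16) = 0, so r = 4 is a repeated root.
Hence q_h = (C1 + C2*t)*exp(4*t).
Try q_p = A*cos(2*t) + B*sin(2*t). Substituting and equating the coefficients of cos(2t) and sin(2t) gives A = 1/5, B = 3/20, so q_p = cos(2*t)/5 + 3*sin(2*t)/20.
General solution: q = cos(2*t)/5 + 3*sin(2*t)/20 + C1*exp(4*t) + C2*t*exp(4*t).
Apply the initial conditions: q(0) = 1/5 + C1 = 2 and q'(0) = 3/10 + C2 + 4*C1 = -5. Solving gives C1 = 9/5, C2 = -25/2.

q = cos(2*t)/5 + 3*sin(2*t)/20 + 9*exp(4*t)/5 - 25*t*exp(4*t)/2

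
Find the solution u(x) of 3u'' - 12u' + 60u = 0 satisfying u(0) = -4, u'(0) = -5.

u = -4*cos(4*x)*exp(2*x) + 3*exp(2*x)*sin(4*x)/4

Divide through by 3: u'' - 4u' + 20u = 0.
Characteristic equation r² - 4r + 20 = 0 has discriminant (-4)² - 4·(20) = -64 < 0, so r = 2 ± 4i.
Hence u_h = C1*cos(4*x)*exp(2*x) + C2*exp(2*x)*sin(4*x).
Apply the initial conditions: u(0) = C1 = -4 and u'(0) = 2*C1 + 4*C2 = -5. Solving gives C1 = -4, C2 = 3/4.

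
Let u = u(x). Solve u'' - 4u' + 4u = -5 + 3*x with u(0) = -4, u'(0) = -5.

Characteristic equation r² - 4r + 4 = 0 has discriminant (-4)² - 4·(4) = 0, so r = 2 is a repeated root.
Hence u_h = (C1 + C2*x)*exp(2*x).
For the particular solution try u_p = A0 + A1*x. Substituting and matching coefficients of each power of x gives A0 = -1/2, A1 = 3/4, so u_p = -1/2 + 3*x/4.
General solution: u = -1/2 + 3*x/4 + C1*exp(2*x) + C2*x*exp(2*x).
Apply the initial conditions: u(0) = -1/2 + C1 = -4 and u'(0) = 3/4 + C2 + 2*C1 = -5. Solving gives C1 = -7/2, C2 = 5/4.

u = -1/2 - 7*exp(2*x)/2 + 3*x/4 + 5*x*exp(2*x)/4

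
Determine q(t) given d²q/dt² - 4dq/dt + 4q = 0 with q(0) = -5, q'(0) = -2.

q = -5*exp(2*t) + 8*t*exp(2*t)

Characteristic equation r² - 4r + 4 = 0 has discriminant (-4)² - 4·(4) = 0, so r = 2 is a repeated root.
Hence q_h = (C1 + C2*t)*exp(2*t).
Apply the initial conditions: q(0) = C1 = -5 and q'(0) = C2 + 2*C1 = -2. Solving gives C1 = -5, C2 = 8.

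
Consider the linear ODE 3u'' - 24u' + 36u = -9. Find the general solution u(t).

u = -1/4 + C1*exp(6*t) + C2*exp(2*t)

Divide through by 3: u'' - 8u' + 12u = -3.
Characteristic equation r² - 8r + 12 = 0 factors as (r - 6)(r - 2) = 0, so r = 6, 2.
Hence u_h = C1*exp(6*t) + C2*exp(2*t).
For the particular solution try u_p = A0. Substituting and matching coefficients of each power of t gives A0 = -1/4, so u_p = -1/4.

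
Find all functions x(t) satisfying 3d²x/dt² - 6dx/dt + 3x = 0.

x = C1*exp(t) + C2*t*exp(t)

Divide through by 3: x'' - 2x' + x = 0.
Characteristic equation r² - 2r + 1 = 0 has discriminant (-2)² - 4·(1) = 0, so r = 1 is a repeated root.
Hence x_h = (C1 + C2*t)*exp(t).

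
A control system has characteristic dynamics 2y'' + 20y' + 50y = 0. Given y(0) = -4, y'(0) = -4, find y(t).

Divide through by 2: y'' + 10y' + 25y = 0.
Characteristic equation r² + 10r + 25 = 0 has discriminant (10)² - 4·(25) = 0, so r = -5 is a repeated root.
Hence y_h = (C1 + C2*t)*exp(-5*t).
Apply the initial conditions: y(0) = C1 = -4 and y'(0) = C2 - 5*C1 = -4. Solving gives C1 = -4, C2 = -24.

y = -4*exp(-5*t) - 24*t*exp(-5*t)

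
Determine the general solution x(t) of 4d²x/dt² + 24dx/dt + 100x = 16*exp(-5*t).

Divide through by 4: x'' + 6x' + 25x = 4*exp(-5*t).
Characteristic equation r² + 6r + 25 = 0 has discriminant (6)² - 4·(25) = -64 < 0, so r = -3 ± 4i.
Hence x_h = C1*cos(4*t)*exp(-3*t) + C2*exp(-3*t)*sin(4*t).
Try x_p = A*exp(-5*t). Substituting into the equation and dividing by exp(-5*t) gives A = 1/5, so x_p = exp(-5*t)/5.

x = exp(-5*t)/5 + C1*cos(4*t)*exp(-3*t) + C2*exp(-3*t)*sin(4*t)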